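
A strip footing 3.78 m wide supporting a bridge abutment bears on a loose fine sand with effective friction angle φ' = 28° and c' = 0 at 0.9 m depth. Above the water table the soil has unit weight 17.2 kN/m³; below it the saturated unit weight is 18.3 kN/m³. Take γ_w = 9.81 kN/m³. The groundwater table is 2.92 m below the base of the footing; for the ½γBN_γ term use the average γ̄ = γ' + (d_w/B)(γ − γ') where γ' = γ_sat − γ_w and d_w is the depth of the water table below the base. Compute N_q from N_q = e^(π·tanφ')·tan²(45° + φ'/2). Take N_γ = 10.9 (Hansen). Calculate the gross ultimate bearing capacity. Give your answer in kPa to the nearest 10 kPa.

q_ult ≈ 540 kPa

tan28° = 0.5317, so N_q = e^(π×0.5317)·tan²(59°) = 5.314 × 2.77 = 14.72.
Effective surcharge at the founding depth q = γ·D_f = 17.2 × 0.9 = 15.48 kPa.
With d_w = 2.92 m < B, γ̄ = 8.49 + (2.92/3.78) × (17.2 − 8.49) = 15.218 kN/m³.
q_ult = q·N_q + 0.5·γ·B·N_γ
     = 15.48 × 14.72 + 0.5 × 15.218 × 3.78 × 10.9
     = 227.86 + 313.51 = 541.38 kPa.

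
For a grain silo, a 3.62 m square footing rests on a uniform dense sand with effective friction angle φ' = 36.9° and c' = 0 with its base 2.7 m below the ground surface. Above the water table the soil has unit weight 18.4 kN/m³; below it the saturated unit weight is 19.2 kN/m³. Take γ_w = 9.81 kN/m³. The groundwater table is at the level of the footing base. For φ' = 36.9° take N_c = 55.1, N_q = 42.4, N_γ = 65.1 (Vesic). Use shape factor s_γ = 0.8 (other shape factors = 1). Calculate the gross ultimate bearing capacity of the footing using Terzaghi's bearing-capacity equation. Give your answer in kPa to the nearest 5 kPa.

q_ult ≈ 2990 kPa

Effective surcharge at the founding depth q = γ·D_f = 18.4 × 2.7 = 49.68 kPa.
The water table coincides with the base, so in the self-weight term γ → γ' = 9.39 kN/m³.
q_ult = q·N_q + 0.5·γ·B·N_γ·s_γ
     = 49.68 × 42.4 + 0.5 × 9.39 × 3.62 × 65.1 × 0.8
     = 2106.4 + 885.15 = 2991.6 kPa.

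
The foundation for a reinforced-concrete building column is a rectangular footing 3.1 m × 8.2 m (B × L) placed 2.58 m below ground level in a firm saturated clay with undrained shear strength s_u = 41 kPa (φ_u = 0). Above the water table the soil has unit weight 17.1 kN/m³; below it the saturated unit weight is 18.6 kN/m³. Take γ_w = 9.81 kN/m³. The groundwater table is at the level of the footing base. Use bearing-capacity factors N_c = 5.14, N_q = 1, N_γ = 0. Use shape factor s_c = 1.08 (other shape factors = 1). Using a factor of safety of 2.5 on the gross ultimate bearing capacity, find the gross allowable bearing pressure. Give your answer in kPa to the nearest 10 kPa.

q_all ≈ 110 kPa

Effective surcharge at the founding depth q = γ·D_f = 17.1 × 2.58 = 44.118 kPa.
q_ult = c·N_c·s_c + q·N_q
     = 41 × 5.14 × 1.08 + 44.118 × 1
     = 227.6 + 44.118 = 271.72 kPa.
q_all = 271.72 / 2.5 = 108.69 kPa.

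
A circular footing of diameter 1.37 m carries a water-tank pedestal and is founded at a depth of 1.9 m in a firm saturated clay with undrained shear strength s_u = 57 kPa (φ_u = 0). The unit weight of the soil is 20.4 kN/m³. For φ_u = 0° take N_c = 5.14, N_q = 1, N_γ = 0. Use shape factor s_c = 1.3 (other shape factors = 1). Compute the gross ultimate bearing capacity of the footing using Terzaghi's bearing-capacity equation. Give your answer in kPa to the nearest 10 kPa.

Overburden at base level: q = 20.4 × 1.9 = 38.76 kPa.
Cohesion term c·N_c·s_c = 57 × 5.14 × 1.3 = 380.87 kPa; surcharge term q·N_q = 38.76 × 1 = 38.76 kPa.
q_ult = 380.87 + 38.76 = 419.63 kPa.

q_ult ≈ 420 kPa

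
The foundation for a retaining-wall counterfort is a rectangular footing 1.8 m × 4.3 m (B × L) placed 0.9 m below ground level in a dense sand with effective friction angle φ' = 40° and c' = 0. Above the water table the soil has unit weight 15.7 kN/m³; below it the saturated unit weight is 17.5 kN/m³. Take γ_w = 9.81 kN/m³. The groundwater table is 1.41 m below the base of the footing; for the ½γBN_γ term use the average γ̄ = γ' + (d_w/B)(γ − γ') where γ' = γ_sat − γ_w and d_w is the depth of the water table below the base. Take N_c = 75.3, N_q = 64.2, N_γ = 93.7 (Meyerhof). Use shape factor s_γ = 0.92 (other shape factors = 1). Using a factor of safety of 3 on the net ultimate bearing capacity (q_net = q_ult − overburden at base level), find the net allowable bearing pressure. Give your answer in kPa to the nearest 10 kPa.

q_all(net) ≈ 660 kPa

q = γ·D_f = 15.7 × 0.9 = 14.13 kPa.
γ' = 7.69 kN/m³; averaging over the depth B below the base, γ̄ = γ' + (d_w/B)(γ − γ') = 13.964 kN/m³.
q·N_q = 14.13 × 64.2 = 907.15 kPa
0.5·γ·B·N_γ·s_γ = 0.5 × 13.964 × 1.8 × 93.7 × 0.92 = 1083.4 kPa
q_ult = 907.15 + 1083.4 = 1990.6 kPa.
q_net = 1990.6 − 14.13 = 1976.4 kPa.
q_all(net) = 1976.4 / 3 = 658.81 kPa.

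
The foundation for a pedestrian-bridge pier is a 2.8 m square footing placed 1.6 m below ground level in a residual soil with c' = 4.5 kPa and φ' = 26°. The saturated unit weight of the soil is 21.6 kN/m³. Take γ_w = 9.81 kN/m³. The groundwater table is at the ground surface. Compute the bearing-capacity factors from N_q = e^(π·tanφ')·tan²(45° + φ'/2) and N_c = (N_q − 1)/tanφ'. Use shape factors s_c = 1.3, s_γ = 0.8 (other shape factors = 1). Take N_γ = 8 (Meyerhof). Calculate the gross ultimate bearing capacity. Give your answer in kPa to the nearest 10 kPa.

q_ult ≈ 460 kPa

tan26° = 0.4877, so N_q = e^(π×0.4877)·tan²(58°) = 4.629 × 2.561 = 11.85.
N_c = (11.85 − 1)/tan26° = 22.25.
With the water table at the surface the whole profile is submerged: γ' = 21.6 − 9.81 = 11.79 kN/m³, so q = γ'·D_f = 18.864 kPa; the same γ' applies in the ½γBN_γ term.
q_ult = c·N_c·s_c + q·N_q + 0.5·γ·B·N_γ·s_γ
     = 4.5 × 22.254 × 1.3 + 18.864 × 11.854 + 0.5 × 11.79 × 2.8 × 8 × 0.8
     = 130.19 + 223.62 + 105.64 = 459.44 kPa.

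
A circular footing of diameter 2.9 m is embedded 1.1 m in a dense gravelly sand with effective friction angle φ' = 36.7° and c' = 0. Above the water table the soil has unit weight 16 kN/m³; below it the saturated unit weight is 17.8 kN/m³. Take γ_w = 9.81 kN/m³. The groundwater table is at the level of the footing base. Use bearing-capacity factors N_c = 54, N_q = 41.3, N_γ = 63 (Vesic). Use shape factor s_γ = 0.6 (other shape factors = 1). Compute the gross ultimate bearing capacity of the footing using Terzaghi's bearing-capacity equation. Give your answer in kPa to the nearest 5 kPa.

q_ult ≈ 1165 kPa

Effective surcharge at the founding depth q = γ·D_f = 16 × 1.1 = 17.6 kPa.
The water table coincides with the base, so in the self-weight term γ → γ' = 7.99 kN/m³.
q_ult = q·N_q + 0.5·γ·B·N_γ·s_γ
     = 17.6 × 41.3 + 0.5 × 7.99 × 2.9 × 63 × 0.6
     = 726.88 + 437.93 = 1164.8 kPa.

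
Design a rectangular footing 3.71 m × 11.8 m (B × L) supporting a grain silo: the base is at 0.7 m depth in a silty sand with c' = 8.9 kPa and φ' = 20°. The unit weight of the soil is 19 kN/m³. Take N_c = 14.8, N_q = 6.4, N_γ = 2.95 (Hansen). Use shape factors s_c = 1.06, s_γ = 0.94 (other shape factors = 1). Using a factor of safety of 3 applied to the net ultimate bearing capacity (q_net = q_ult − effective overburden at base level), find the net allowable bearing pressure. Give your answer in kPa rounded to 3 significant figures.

q = γ·D_f = 19 × 0.7 = 13.3 kPa.
c·N_c·s_c = 8.9 × 14.8 × 1.06 = 139.62 kPa
q·N_q = 13.3 × 6.4 = 85.12 kPa
0.5·γ·B·N_γ·s_γ = 0.5 × 19 × 3.71 × 2.95 × 0.94 = 97.734 kPa
q_ult = 139.62 + 85.12 + 97.734 = 322.48 kPa.
Net ultimate: q_net = 322.48 − 13.3 = 309.18 kPa.
q_all(net) = 309.18 / 3 = 103.06 kPa.

q_all(net) ≈ 103 kPa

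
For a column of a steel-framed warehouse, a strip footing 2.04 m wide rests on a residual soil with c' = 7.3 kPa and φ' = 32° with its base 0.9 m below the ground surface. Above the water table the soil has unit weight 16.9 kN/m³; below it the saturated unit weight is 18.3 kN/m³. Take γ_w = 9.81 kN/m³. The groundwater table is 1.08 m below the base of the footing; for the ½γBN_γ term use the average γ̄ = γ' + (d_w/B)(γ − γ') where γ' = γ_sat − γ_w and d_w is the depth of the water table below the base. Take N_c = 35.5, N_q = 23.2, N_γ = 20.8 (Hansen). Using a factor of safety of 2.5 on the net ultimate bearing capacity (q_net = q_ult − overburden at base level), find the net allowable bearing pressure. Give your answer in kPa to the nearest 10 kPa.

Effective surcharge at the founding depth q = γ·D_f = 16.9 × 0.9 = 15.21 kPa.
With d_w = 1.08 m < B, γ̄ = 8.49 + (1.08/2.04) × (16.9 − 8.49) = 12.942 kN/m³.
q_ult = c·N_c + q·N_q + 0.5·γ·B·N_γ
     = 7.3 × 35.5 + 15.21 × 23.2 + 0.5 × 12.942 × 2.04 × 20.8
     = 259.15 + 352.87 + 274.58 = 886.61 kPa.
q_net = 886.61 − 15.21 = 871.4 kPa.
q_all(net) = 871.4 / 2.5 = 348.56 kPa.

q_all(net) ≈ 350 kPa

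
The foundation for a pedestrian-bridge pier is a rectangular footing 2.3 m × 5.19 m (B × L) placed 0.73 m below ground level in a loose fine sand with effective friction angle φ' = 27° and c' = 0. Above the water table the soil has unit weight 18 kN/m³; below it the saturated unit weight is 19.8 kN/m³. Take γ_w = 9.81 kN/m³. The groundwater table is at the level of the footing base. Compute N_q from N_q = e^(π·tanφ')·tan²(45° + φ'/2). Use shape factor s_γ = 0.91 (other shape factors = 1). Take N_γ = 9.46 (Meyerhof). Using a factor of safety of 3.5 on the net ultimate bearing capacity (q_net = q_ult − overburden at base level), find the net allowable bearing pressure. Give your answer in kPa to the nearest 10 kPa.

N_q = e^(π·tan27°)·tan²(58.5°) = 13.2.
Overburden at base level: q = 18 × 0.73 = 13.14 kPa.
Below the base the soil is submerged, so the ½γBN_γ term uses γ' = 19.8 − 9.81 = 9.99 kN/m³.
Surcharge term q·N_q = 13.14 × 13.199 = 173.44 kPa; self-weight term 0.5·γ·B·N_γ·s_γ = 0.5 × 9.99 × 2.3 × 9.46 × 0.91 = 98.9 kPa.
q_ult = 173.44 + 98.9 = 272.34 kPa.
q_net = 272.34 − 13.14 = 259.2 kPa.
q_all(net) = 259.2 / 3.5 = 74.056 kPa.

q_all(net) ≈ 70 kPa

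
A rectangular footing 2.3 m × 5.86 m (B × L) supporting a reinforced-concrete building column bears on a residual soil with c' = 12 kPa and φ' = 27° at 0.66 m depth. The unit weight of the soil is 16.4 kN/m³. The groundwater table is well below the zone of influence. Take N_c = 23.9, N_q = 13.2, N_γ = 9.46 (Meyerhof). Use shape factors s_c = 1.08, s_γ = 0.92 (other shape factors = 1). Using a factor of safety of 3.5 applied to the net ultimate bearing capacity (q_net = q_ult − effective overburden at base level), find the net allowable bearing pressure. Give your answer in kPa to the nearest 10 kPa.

q = γ·D_f = 16.4 × 0.66 = 10.824 kPa.
c·N_c·s_c = 12 × 23.9 × 1.08 = 309.74 kPa
q·N_q = 10.824 × 13.2 = 142.88 kPa
0.5·γ·B·N_γ·s_γ = 0.5 × 16.4 × 2.3 × 9.46 × 0.92 = 164.14 kPa
q_ult = 309.74 + 142.88 + 164.14 = 616.76 kPa.
Net ultimate: q_net = 616.76 − 10.824 = 605.94 kPa.
q_all(net) = 605.94 / 3.5 = 173.13 kPa.

q_all(net) ≈ 170 kPa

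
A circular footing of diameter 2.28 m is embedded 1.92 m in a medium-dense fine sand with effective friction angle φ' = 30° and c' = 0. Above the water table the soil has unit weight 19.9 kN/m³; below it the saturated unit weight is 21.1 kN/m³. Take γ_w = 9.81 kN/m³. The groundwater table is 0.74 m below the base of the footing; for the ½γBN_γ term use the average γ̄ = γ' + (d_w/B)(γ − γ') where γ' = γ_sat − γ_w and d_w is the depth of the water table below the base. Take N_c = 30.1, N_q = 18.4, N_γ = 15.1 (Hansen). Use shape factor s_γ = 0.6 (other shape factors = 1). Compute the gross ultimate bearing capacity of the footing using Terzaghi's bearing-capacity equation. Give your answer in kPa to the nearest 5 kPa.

q_ult ≈ 850 kPa

Overburden at base level: q = 19.9 × 1.92 = 38.208 kPa.
The water table is 0.74 m below the base (< B = 2.28 m), so the ½γBN_γ term uses γ̄ = γ' + (d_w/B)(γ − γ') = 11.29 + (0.74/2.28)(19.9 − 11.29) = 14.084 kN/m³.
Surcharge term q·N_q = 38.208 × 18.4 = 703.03 kPa; self-weight term 0.5·γ·B·N_γ·s_γ = 0.5 × 14.084 × 2.28 × 15.1 × 0.6 = 145.47 kPa.
q_ult = 703.03 + 145.47 = 848.5 kPa.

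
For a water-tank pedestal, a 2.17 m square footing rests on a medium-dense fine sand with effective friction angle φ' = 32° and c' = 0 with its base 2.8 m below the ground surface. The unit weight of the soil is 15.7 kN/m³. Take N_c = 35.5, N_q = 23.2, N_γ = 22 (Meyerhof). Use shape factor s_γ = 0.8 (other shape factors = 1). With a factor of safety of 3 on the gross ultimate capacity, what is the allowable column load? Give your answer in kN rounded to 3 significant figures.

P_all ≈ 2070 kN

q = γ·D_f = 15.7 × 2.8 = 43.96 kPa.
q·N_q = 43.96 × 23.2 = 1019.9 kPa
0.5·γ·B·N_γ·s_γ = 0.5 × 15.7 × 2.17 × 22 × 0.8 = 299.81 kPa
q_ult = 1019.9 + 299.81 = 1319.7 kPa.
Gross allowable pressure q_all = 1319.7 / 3 = 439.89 kPa.
Footing area = 4.7089 m², so allowable column load = 439.89 × 4.7089 = 2071.4 kN.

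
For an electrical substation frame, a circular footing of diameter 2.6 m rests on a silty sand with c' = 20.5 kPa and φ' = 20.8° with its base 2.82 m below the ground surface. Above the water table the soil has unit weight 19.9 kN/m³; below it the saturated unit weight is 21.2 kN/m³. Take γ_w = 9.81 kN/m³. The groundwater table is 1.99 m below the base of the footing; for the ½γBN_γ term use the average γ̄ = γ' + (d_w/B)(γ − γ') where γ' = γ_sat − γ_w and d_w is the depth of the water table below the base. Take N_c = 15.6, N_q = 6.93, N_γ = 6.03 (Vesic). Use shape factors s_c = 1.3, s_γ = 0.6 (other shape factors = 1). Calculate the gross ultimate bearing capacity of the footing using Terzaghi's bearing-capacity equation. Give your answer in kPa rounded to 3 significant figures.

Effective surcharge at the founding depth q = γ·D_f = 19.9 × 2.82 = 56.118 kPa.
With d_w = 1.99 m < B, γ̄ = 11.39 + (1.99/2.6) × (19.9 − 11.39) = 17.903 kN/m³.
q_ult = c·N_c·s_c + q·N_q + 0.5·γ·B·N_γ·s_γ
     = 20.5 × 15.6 × 1.3 + 56.118 × 6.93 + 0.5 × 17.903 × 2.6 × 6.03 × 0.6
     = 415.74 + 388.9 + 84.207 = 888.84 kPa.

q_ult ≈ 889 kPa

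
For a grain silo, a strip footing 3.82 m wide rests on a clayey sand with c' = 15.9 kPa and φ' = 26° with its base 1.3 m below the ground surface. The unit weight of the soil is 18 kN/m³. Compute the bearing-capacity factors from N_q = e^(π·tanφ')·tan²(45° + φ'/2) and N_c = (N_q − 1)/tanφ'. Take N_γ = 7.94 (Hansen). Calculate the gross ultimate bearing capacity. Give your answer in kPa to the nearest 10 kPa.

tan26° = 0.4877, so N_q = e^(π×0.4877)·tan²(58°) = 4.629 × 2.561 = 11.85.
N_c = (11.85 − 1)/tan26° = 22.25.
q = γ·D_f = 18 × 1.3 = 23.4 kPa.
c·N_c = 15.9 × 22.254 = 353.85 kPa
q·N_q = 23.4 × 11.854 = 277.39 kPa
0.5·γ·B·N_γ = 0.5 × 18 × 3.82 × 7.94 = 272.98 kPa
q_ult = 353.85 + 277.39 + 272.98 = 904.21 kPa.

q_ult ≈ 900 kPa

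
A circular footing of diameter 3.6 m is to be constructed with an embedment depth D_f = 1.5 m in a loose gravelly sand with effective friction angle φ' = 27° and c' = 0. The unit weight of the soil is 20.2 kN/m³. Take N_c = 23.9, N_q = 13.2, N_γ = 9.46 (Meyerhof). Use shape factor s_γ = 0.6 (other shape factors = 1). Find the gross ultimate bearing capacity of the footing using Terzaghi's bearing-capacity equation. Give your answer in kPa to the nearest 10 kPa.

Effective surcharge at the founding depth q = γ·D_f = 20.2 × 1.5 = 30.3 kPa.
q_ult = q·N_q + 0.5·γ·B·N_γ·s_γ
     = 30.3 × 13.2 + 0.5 × 20.2 × 3.6 × 9.46 × 0.6
     = 399.96 + 206.38 = 606.34 kPa.

q_ult ≈ 610 kPa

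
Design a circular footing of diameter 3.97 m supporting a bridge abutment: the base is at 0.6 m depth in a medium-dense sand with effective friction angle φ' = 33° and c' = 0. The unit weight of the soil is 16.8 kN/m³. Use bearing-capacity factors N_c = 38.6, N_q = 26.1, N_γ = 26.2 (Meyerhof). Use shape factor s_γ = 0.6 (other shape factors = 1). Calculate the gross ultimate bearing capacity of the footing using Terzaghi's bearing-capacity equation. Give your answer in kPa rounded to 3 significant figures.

q_ult ≈ 787 kPa

q = γ·D_f = 16.8 × 0.6 = 10.08 kPa.
q·N_q = 10.08 × 26.1 = 263.09 kPa
0.5·γ·B·N_γ·s_γ = 0.5 × 16.8 × 3.97 × 26.2 × 0.6 = 524.23 kPa
q_ult = 263.09 + 524.23 = 787.32 kPa.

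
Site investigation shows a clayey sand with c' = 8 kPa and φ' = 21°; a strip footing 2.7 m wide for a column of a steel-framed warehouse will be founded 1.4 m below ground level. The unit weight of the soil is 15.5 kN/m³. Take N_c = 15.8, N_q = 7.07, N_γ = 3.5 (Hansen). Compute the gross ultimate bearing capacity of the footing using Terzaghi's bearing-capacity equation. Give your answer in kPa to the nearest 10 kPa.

q_ult ≈ 350 kPa

Overburden at base level: q = 15.5 × 1.4 = 21.7 kPa.
Cohesion term c·N_c = 8 × 15.8 = 126.4 kPa; surcharge term q·N_q = 21.7 × 7.07 = 153.42 kPa; self-weight term 0.5·γ·B·N_γ = 0.5 × 15.5 × 2.7 × 3.5 = 73.237 kPa.
q_ult = 126.4 + 153.42 + 73.237 = 353.06 kPa.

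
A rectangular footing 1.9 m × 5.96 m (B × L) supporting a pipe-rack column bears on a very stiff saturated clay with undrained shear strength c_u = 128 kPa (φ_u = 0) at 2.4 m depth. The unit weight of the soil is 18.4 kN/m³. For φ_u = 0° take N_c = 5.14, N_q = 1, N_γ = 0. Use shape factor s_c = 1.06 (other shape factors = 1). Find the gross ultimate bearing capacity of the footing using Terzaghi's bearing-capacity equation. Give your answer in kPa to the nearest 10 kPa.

q_ult ≈ 740 kPa

Effective surcharge at the founding depth q = γ·D_f = 18.4 × 2.4 = 44.16 kPa.
q_ult = c·N_c·s_c + q·N_q
     = 128 × 5.14 × 1.06 + 44.16 × 1
     = 697.4 + 44.16 = 741.56 kPa.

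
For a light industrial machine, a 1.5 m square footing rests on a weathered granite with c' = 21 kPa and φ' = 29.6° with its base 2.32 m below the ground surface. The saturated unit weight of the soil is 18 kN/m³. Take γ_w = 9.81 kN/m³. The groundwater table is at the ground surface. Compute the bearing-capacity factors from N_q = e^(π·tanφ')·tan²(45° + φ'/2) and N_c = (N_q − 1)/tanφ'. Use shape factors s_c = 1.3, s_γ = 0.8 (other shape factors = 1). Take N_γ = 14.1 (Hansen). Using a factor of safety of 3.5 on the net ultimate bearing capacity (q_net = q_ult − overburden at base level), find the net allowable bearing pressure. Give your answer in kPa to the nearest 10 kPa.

N_q = e^(π·tan29.6°)·tan²(59.8°) = 17.59; N_c = (N_q − 1)/tanφ' = 29.2.
Water table at ground surface, so effective unit weight γ' = 18 − 9.81 = 8.19 kN/m³ is used throughout; overburden q = 8.19 × 2.32 = 19.001 kPa; the same γ' applies in the ½γBN_γ term.
Cohesion term c·N_c·s_c = 21 × 29.199 × 1.3 = 797.15 kPa; surcharge term q·N_q = 19.001 × 17.588 = 334.18 kPa; self-weight term 0.5·γ·B·N_γ·s_γ = 0.5 × 8.19 × 1.5 × 14.1 × 0.8 = 69.287 kPa.
q_ult = 797.15 + 334.18 + 69.287 = 1200.6 kPa.
q_net = 1200.6 − 19.001 = 1181.6 kPa.
q_all(net) = 1181.6 / 3.5 = 337.6 kPa.

q_all(net) ≈ 340 kPa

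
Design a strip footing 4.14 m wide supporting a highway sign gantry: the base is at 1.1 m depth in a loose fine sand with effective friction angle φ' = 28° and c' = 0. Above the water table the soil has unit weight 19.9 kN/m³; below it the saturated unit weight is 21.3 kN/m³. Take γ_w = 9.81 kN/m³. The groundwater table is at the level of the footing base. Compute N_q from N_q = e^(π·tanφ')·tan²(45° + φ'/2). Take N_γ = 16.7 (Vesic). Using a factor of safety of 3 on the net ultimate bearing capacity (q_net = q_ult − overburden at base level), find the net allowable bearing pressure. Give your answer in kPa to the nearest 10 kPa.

N_q = e^(π·tan28°)·tan²(59°) = 14.72.
Overburden at base level: q = 19.9 × 1.1 = 21.89 kPa.
Below the base the soil is submerged, so the ½γBN_γ term uses γ' = 21.3 − 9.81 = 11.49 kN/m³.
Surcharge term q·N_q = 21.89 × 14.72 = 322.22 kPa; self-weight term 0.5·γ·B·N_γ = 0.5 × 11.49 × 4.14 × 16.7 = 397.2 kPa.
q_ult = 322.22 + 397.2 = 719.42 kPa.
q_net = 719.42 − 21.89 = 697.53 kPa.
q_all(net) = 697.53 / 3 = 232.51 kPa.

q_all(net) ≈ 230 kPa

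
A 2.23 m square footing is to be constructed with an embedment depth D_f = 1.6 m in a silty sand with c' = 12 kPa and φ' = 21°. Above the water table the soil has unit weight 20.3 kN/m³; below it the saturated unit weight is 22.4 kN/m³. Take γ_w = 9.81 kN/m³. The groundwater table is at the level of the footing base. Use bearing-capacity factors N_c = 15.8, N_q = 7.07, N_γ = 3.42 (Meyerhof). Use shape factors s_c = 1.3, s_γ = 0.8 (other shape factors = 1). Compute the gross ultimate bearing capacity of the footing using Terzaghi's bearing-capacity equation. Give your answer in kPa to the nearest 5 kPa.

q = γ·D_f = 20.3 × 1.6 = 32.48 kPa.
For the ½γBN_γ term take γ' = 22.4 − 9.81 = 12.59 kN/m³ (soil below base is submerged).
c·N_c·s_c = 12 × 15.8 × 1.3 = 246.48 kPa
q·N_q = 32.48 × 7.07 = 229.63 kPa
0.5·γ·B·N_γ·s_γ = 0.5 × 12.59 × 2.23 × 3.42 × 0.8 = 38.408 kPa
q_ult = 246.48 + 229.63 + 38.408 = 514.52 kPa.

q_ult ≈ 515 kPa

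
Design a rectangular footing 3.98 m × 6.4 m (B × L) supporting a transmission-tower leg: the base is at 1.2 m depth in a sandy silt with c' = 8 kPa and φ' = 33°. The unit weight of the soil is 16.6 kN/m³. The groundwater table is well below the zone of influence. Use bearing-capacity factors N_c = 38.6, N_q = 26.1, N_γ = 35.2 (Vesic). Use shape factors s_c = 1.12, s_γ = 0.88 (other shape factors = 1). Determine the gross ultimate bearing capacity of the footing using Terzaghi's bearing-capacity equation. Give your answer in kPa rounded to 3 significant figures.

q = γ·D_f = 16.6 × 1.2 = 19.92 kPa.
c·N_c·s_c = 8 × 38.6 × 1.12 = 345.86 kPa
q·N_q = 19.92 × 26.1 = 519.91 kPa
0.5·γ·B·N_γ·s_γ = 0.5 × 16.6 × 3.98 × 35.2 × 0.88 = 1023.3 kPa
q_ult = 345.86 + 519.91 + 1023.3 = 1889 kPa.

q_ult ≈ 1890 kPa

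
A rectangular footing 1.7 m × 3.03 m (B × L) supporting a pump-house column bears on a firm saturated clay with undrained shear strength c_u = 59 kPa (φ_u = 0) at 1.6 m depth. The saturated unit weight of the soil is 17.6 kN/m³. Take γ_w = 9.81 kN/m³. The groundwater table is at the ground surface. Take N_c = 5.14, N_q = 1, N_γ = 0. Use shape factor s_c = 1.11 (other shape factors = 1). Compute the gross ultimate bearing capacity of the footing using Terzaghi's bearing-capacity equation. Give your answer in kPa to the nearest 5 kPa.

Water table at ground surface, so effective unit weight γ' = 17.6 − 9.81 = 7.79 kN/m³ is used throughout; overburden q = 7.79 × 1.6 = 12.464 kPa.
Cohesion term c·N_c·s_c = 59 × 5.14 × 1.11 = 336.62 kPa; surcharge term q·N_q = 12.464 × 1 = 12.464 kPa.
q_ult = 336.62 + 12.464 = 349.08 kPa.

q_ult ≈ 350 kPa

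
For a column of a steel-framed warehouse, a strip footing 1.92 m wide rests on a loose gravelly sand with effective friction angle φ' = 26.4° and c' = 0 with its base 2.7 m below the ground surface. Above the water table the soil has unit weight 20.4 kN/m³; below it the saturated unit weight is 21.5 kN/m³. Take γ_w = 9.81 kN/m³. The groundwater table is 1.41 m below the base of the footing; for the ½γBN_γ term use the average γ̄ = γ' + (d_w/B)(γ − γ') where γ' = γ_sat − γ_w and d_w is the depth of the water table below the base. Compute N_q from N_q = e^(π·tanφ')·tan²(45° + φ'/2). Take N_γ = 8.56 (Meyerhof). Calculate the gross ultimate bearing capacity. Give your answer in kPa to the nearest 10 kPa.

tan26.4° = 0.4964, so N_q = e^(π×0.4964)·tan²(58.2°) = 4.756 × 2.601 = 12.37.
Overburden at base level: q = 20.4 × 2.7 = 55.08 kPa.
The water table is 1.41 m below the base (< B = 1.92 m), so the ½γBN_γ term uses γ̄ = γ' + (d_w/B)(γ − γ') = 11.69 + (1.41/1.92)(20.4 − 11.69) = 18.086 kN/m³.
Surcharge term q·N_q = 55.08 × 12.373 = 681.48 kPa; self-weight term 0.5·γ·B·N_γ = 0.5 × 18.086 × 1.92 × 8.56 = 148.63 kPa.
q_ult = 681.48 + 148.63 = 830.11 kPa.

q_ult ≈ 830 kPa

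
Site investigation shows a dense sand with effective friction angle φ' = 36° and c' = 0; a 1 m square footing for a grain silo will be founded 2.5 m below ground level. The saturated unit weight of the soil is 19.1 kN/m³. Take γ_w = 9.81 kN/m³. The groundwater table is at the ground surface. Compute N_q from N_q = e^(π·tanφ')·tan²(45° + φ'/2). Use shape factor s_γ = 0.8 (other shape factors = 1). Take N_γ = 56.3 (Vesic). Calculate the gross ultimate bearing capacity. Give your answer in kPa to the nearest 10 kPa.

q_ult ≈ 1090 kPa

tan36° = 0.7265, so N_q = e^(π×0.7265)·tan²(63°) = 9.801 × 3.852 = 37.75.
With the water table at the surface the whole profile is submerged: γ' = 19.1 − 9.81 = 9.29 kN/m³, so q = γ'·D_f = 23.225 kPa; the same γ' applies in the ½γBN_γ term.
q_ult = q·N_q + 0.5·γ·B·N_γ·s_γ
     = 23.225 × 37.752 + 0.5 × 9.29 × 1 × 56.3 × 0.8
     = 876.8 + 209.21 = 1086 kPa.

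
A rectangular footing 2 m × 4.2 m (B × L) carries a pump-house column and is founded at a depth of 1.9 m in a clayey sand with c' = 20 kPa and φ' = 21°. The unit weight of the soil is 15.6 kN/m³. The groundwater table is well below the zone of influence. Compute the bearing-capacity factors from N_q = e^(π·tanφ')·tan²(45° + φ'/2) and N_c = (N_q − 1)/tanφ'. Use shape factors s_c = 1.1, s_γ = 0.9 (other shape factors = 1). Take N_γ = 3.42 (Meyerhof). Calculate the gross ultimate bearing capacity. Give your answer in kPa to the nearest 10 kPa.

tan21° = 0.3839, so N_q = e^(π×0.3839)·tan²(55.5°) = 3.34 × 2.117 = 7.07.
N_c = (7.07 − 1)/tan21° = 15.81.
Overburden at base level: q = 15.6 × 1.9 = 29.64 kPa.
Cohesion term c·N_c·s_c = 20 × 15.815 × 1.1 = 347.93 kPa; surcharge term q·N_q = 29.64 × 7.0708 = 209.58 kPa; self-weight term 0.5·γ·B·N_γ·s_γ = 0.5 × 15.6 × 2 × 3.42 × 0.9 = 48.017 kPa.
q_ult = 347.93 + 209.58 + 48.017 = 605.52 kPa.

q_ult ≈ 610 kPa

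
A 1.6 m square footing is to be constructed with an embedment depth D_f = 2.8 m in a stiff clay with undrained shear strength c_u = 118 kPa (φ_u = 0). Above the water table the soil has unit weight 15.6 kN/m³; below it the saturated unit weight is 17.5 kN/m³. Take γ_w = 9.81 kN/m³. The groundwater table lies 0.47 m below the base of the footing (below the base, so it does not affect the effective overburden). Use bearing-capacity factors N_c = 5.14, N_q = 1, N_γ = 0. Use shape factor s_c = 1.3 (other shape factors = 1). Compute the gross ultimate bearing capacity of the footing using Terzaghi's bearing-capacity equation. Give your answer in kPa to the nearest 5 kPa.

q_ult ≈ 830 kPa

Overburden at base level: q = 15.6 × 2.8 = 43.68 kPa.
Cohesion term c·N_c·s_c = 118 × 5.14 × 1.3 = 788.48 kPa; surcharge term q·N_q = 43.68 × 1 = 43.68 kPa.
q_ult = 788.48 + 43.68 = 832.16 kPa.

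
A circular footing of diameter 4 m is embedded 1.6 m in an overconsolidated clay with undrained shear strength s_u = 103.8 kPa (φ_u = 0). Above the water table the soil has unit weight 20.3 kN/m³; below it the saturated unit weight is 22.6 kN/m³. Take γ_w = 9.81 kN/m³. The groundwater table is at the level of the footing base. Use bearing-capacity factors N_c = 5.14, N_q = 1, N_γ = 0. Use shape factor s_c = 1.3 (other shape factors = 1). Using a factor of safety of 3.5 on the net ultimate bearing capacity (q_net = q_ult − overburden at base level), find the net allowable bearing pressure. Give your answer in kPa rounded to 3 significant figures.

Effective surcharge at the founding depth q = γ·D_f = 20.3 × 1.6 = 32.48 kPa.
q_ult = c·N_c·s_c + q·N_q
     = 103.8 × 5.14 × 1.3 + 32.48 × 1
     = 693.59 + 32.48 = 726.07 kPa.
q_net = 726.07 − 32.48 = 693.59 kPa.
q_all(net) = 693.59 / 3.5 = 198.17 kPa.

q_all(net) ≈ 198 kPa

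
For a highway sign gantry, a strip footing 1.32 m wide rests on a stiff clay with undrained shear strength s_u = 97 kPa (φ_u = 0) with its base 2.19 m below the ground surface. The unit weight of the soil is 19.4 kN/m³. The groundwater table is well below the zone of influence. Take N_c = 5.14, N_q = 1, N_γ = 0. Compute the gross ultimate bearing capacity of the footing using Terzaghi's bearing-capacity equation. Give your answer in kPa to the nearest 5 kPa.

Overburden at base level: q = 19.4 × 2.19 = 42.486 kPa.
Cohesion term c·N_c = 97 × 5.14 = 498.58 kPa; surcharge term q·N_q = 42.486 × 1 = 42.486 kPa.
q_ult = 498.58 + 42.486 = 541.07 kPa.

q_ult ≈ 540 kPa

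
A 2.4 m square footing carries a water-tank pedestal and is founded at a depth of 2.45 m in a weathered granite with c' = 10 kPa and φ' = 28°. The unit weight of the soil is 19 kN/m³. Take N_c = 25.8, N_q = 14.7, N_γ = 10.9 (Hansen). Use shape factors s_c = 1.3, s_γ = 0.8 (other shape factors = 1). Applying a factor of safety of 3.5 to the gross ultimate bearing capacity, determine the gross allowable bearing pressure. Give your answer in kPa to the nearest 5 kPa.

q_all ≈ 350 kPa

Overburden at base level: q = 19 × 2.45 = 46.55 kPa.
Cohesion term c·N_c·s_c = 10 × 25.8 × 1.3 = 335.4 kPa; surcharge term q·N_q = 46.55 × 14.7 = 684.29 kPa; self-weight term 0.5·γ·B·N_γ·s_γ = 0.5 × 19 × 2.4 × 10.9 × 0.8 = 198.82 kPa.
q_ult = 335.4 + 684.29 + 198.82 = 1218.5 kPa.
q_all = q_ult / FS = 1218.5 / 3.5 = 348.14 kPa.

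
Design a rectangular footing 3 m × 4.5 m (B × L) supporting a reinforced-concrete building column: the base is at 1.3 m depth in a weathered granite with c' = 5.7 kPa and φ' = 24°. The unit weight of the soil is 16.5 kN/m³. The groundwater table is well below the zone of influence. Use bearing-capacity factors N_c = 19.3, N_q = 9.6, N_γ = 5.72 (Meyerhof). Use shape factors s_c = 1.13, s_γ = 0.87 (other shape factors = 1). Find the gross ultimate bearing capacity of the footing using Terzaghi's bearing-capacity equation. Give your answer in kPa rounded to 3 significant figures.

Effective surcharge at the founding depth q = γ·D_f = 16.5 × 1.3 = 21.45 kPa.
q_ult = c·N_c·s_c + q·N_q + 0.5·γ·B·N_γ·s_γ
     = 5.7 × 19.3 × 1.13 + 21.45 × 9.6 + 0.5 × 16.5 × 3 × 5.72 × 0.87
     = 124.31 + 205.92 + 123.17 = 453.4 kPa.

q_ult ≈ 453 kPa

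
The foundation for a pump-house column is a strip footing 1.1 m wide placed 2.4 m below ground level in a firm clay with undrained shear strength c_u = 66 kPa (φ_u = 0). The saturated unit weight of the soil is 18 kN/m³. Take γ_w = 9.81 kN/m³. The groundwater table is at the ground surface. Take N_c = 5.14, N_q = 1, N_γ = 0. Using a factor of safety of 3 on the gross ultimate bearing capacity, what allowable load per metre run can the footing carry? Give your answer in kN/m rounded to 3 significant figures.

γ' = 18 − 9.81 = 8.19 kN/m³ (submerged throughout). q = 8.19 × 2.4 = 19.656 kPa.
c·N_c = 66 × 5.14 = 339.24 kPa
q·N_q = 19.656 × 1 = 19.656 kPa
q_ult = 339.24 + 19.656 = 358.9 kPa.
Gross allowable pressure q_all = 358.9 / 3 = 119.63 kPa.
Allowable wall load = q_all × B = 119.63 × 1.1 = 131.6 kN per metre run.

≈ 132 kN/m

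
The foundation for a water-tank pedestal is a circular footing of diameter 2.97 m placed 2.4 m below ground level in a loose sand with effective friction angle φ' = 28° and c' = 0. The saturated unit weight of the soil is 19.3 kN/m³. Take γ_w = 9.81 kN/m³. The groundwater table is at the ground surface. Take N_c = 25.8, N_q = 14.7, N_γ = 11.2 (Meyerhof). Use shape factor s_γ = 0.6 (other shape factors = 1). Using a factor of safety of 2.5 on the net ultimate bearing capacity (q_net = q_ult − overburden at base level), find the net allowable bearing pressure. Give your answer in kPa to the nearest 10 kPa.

q_all(net) ≈ 160 kPa

Water table at ground surface, so effective unit weight γ' = 19.3 − 9.81 = 9.49 kN/m³ is used throughout; overburden q = 9.49 × 2.4 = 22.776 kPa; the same γ' applies in the ½γBN_γ term.
Surcharge term q·N_q = 22.776 × 14.7 = 334.81 kPa; self-weight term 0.5·γ·B·N_γ·s_γ = 0.5 × 9.49 × 2.97 × 11.2 × 0.6 = 94.703 kPa.
q_ult = 334.81 + 94.703 = 429.51 kPa.
q_net = 429.51 − 22.776 = 406.73 kPa.
q_all(net) = 406.73 / 2.5 = 162.69 kPa.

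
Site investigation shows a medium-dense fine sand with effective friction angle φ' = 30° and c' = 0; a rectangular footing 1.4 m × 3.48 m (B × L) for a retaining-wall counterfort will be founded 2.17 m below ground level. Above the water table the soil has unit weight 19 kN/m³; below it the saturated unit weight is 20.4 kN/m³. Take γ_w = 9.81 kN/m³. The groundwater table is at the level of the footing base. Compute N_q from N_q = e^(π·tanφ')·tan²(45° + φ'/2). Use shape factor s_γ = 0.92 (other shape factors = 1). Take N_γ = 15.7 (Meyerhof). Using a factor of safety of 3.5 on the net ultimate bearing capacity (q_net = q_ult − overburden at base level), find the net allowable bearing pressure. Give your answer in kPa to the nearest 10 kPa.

N_q = e^(π·tan30°)·tan²(60°) = 18.4.
q = γ·D_f = 19 × 2.17 = 41.23 kPa.
For the ½γBN_γ term take γ' = 20.4 − 9.81 = 10.59 kN/m³ (soil below base is submerged).
q·N_q = 41.23 × 18.401 = 758.68 kPa
0.5·γ·B·N_γ·s_γ = 0.5 × 10.59 × 1.4 × 15.7 × 0.92 = 107.07 kPa
q_ult = 758.68 + 107.07 = 865.75 kPa.
q_net = 865.75 − 41.23 = 824.52 kPa.
q_all(net) = 824.52 / 3.5 = 235.58 kPa.

q_all(net) ≈ 240 kPa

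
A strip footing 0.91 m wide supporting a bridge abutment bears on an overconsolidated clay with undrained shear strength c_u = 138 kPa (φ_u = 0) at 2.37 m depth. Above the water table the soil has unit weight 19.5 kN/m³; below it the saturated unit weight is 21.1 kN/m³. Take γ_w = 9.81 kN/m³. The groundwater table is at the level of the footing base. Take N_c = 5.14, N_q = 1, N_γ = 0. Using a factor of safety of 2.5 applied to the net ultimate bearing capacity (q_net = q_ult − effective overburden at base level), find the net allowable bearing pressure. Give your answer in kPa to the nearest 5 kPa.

Effective surcharge at the founding depth q = γ·D_f = 19.5 × 2.37 = 46.215 kPa.
q_ult = c·N_c + q·N_q
     = 138 × 5.14 + 46.215 × 1
     = 709.32 + 46.215 = 755.53 kPa.
Net ultimate: q_net = 755.53 − 46.215 = 709.32 kPa.
q_all(net) = 709.32 / 2.5 = 283.73 kPa.

q_all(net) ≈ 285 kPa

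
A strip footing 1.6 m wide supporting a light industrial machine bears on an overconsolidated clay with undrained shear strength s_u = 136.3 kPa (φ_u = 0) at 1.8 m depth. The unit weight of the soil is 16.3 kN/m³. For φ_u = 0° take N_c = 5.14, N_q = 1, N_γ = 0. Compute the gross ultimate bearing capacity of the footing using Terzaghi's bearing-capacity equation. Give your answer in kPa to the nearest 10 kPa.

Effective surcharge at the founding depth q = γ·D_f = 16.3 × 1.8 = 29.34 kPa.
q_ult = c·N_c + q·N_q
     = 136.3 × 5.14 + 29.34 × 1
     = 700.58 + 29.34 = 729.92 kPa.

q_ult ≈ 730 kPa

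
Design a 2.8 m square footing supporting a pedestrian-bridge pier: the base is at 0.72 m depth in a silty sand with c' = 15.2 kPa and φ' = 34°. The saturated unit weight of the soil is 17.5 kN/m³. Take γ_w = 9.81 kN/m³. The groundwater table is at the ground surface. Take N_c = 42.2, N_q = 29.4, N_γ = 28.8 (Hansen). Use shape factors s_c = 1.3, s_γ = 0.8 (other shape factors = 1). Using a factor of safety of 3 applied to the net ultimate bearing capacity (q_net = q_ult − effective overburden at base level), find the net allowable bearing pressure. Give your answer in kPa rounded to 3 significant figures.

γ' = 17.5 − 9.81 = 7.69 kN/m³ (submerged throughout). q = 7.69 × 0.72 = 5.5368 kPa; the same γ' applies in the ½γBN_γ term.
c·N_c·s_c = 15.2 × 42.2 × 1.3 = 833.87 kPa
q·N_q = 5.5368 × 29.4 = 162.78 kPa
0.5·γ·B·N_γ·s_γ = 0.5 × 7.69 × 2.8 × 28.8 × 0.8 = 248.05 kPa
q_ult = 833.87 + 162.78 + 248.05 = 1244.7 kPa.
Net ultimate: q_net = 1244.7 − 5.5368 = 1239.2 kPa.
q_all(net) = 1239.2 / 3 = 413.06 kPa.

q_all(net) ≈ 413 kPa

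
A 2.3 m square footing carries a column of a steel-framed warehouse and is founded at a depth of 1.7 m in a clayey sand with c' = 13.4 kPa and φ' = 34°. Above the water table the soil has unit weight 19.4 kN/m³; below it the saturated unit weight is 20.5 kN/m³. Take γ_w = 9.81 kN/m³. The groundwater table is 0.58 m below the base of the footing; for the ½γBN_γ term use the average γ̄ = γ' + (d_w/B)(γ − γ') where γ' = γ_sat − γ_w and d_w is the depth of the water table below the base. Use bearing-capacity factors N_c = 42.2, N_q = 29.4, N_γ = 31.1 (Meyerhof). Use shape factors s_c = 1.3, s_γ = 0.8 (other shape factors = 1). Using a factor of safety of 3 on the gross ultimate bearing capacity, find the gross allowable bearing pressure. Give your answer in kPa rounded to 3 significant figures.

q_all ≈ 691 kPa

Overburden at base level: q = 19.4 × 1.7 = 32.98 kPa.
The water table is 0.58 m below the base (< B = 2.3 m), so the ½γBN_γ term uses γ̄ = γ' + (d_w/B)(γ − γ') = 10.69 + (0.58/2.3)(19.4 − 10.69) = 12.886 kN/m³.
Cohesion term c·N_c·s_c = 13.4 × 42.2 × 1.3 = 735.12 kPa; surcharge term q·N_q = 32.98 × 29.4 = 969.61 kPa; self-weight term 0.5·γ·B·N_γ·s_γ = 0.5 × 12.886 × 2.3 × 31.1 × 0.8 = 368.71 kPa.
q_ult = 735.12 + 969.61 + 368.71 = 2073.4 kPa.
q_all = 2073.4 / 3 = 691.15 kPa.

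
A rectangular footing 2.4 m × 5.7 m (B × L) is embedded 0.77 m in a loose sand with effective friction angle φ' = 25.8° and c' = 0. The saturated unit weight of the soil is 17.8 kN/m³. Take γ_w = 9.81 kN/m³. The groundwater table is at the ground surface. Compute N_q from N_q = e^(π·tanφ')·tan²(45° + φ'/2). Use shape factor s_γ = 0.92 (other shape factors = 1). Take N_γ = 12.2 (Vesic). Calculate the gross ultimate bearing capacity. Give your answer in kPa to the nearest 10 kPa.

q_ult ≈ 180 kPa

tan25.8° = 0.4834, so N_q = e^(π×0.4834)·tan²(57.9°) = 4.566 × 2.541 = 11.6.
γ' = 17.8 − 9.81 = 7.99 kN/m³ (submerged throughout). q = 7.99 × 0.77 = 6.1523 kPa; the same γ' applies in the ½γBN_γ term.
q·N_q = 6.1523 × 11.604 = 71.393 kPa
0.5·γ·B·N_γ·s_γ = 0.5 × 7.99 × 2.4 × 12.2 × 0.92 = 107.62 kPa
q_ult = 71.393 + 107.62 = 179.01 kPa.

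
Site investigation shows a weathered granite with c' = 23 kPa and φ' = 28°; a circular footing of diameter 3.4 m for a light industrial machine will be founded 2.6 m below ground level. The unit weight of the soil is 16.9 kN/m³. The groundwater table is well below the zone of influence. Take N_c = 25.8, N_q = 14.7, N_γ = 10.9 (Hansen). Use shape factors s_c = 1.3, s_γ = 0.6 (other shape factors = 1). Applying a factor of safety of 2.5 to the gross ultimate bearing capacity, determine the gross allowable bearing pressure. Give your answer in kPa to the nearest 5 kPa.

q_all ≈ 640 kPa

Overburden at base level: q = 16.9 × 2.6 = 43.94 kPa.
Cohesion term c·N_c·s_c = 23 × 25.8 × 1.3 = 771.42 kPa; surcharge term q·N_q = 43.94 × 14.7 = 645.92 kPa; self-weight term 0.5·γ·B·N_γ·s_γ = 0.5 × 16.9 × 3.4 × 10.9 × 0.6 = 187.89 kPa.
q_ult = 771.42 + 645.92 + 187.89 = 1605.2 kPa.
q_all = q_ult / FS = 1605.2 / 2.5 = 642.09 kPa.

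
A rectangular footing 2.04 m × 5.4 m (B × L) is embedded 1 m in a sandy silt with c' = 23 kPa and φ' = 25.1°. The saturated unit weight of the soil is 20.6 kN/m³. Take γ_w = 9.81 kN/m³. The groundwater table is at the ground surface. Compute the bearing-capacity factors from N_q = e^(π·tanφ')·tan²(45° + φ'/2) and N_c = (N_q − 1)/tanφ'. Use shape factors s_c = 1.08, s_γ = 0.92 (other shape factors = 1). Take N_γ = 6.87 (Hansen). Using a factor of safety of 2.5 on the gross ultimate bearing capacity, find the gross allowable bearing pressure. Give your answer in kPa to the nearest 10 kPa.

q_all ≈ 280 kPa

N_q = e^(π·tan25.1°)·tan²(57.55°) = 10.78; N_c = (N_q − 1)/tanφ' = 20.87.
With the water table at the surface the whole profile is submerged: γ' = 20.6 − 9.81 = 10.79 kN/m³, so q = γ'·D_f = 10.79 kPa; the same γ' applies in the ½γBN_γ term.
q_ult = c·N_c·s_c + q·N_q + 0.5·γ·B·N_γ·s_γ
     = 23 × 20.867 × 1.08 + 10.79 × 10.775 + 0.5 × 10.79 × 2.04 × 6.87 × 0.92
     = 518.35 + 116.26 + 69.561 = 704.17 kPa.
q_all = 704.17 / 2.5 = 281.67 kPa.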